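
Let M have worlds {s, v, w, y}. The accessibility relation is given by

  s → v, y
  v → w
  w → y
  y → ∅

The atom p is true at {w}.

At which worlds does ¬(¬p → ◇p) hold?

{s, y}

s: ¬p → ◇p is F. ✓
v: ¬p → ◇p is T. ✗
w: ¬p → ◇p is T. ✗
y: ¬p → ◇p is F. ✓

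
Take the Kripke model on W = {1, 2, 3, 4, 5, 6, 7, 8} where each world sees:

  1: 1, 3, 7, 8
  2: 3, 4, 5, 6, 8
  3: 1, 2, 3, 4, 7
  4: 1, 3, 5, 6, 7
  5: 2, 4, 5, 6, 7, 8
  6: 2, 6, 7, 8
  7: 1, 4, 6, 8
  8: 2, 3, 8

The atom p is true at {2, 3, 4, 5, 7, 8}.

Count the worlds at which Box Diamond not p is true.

2

1: successors {1, 3, 7, 8}; Diamond not p there: 1:T, 3:T, 7:T, 8:F. ✗
2: successors {3, 4, 5, 6, 8}; Diamond not p there: 3:T, 4:T, 5:T, 6:T, 8:F. ✗
3: successors {1, 2, 3, 4, 7}; Diamond not p there: 1:T, 2:T, 3:T, 4:T, 7:T. ✓
4: successors {1, 3, 5, 6, 7}; Diamond not p there: 1:T, 3:T, 5:T, 6:T, 7:T. ✓
5: successors {2, 4, 5, 6, 7, 8}; Diamond not p there: 2:T, 4:T, 5:T, 6:T, 7:T, 8:F. ✗
6: successors {2, 6, 7, 8}; Diamond not p there: 2:T, 6:T, 7:T, 8:F. ✗
7: successors {1, 4, 6, 8}; Diamond not p there: 1:T, 4:T, 6:T, 8:F. ✗
8: successors {2, 3, 8}; Diamond not p there: 2:T, 3:T, 8:F. ✗
Satisfying worlds: {3, 4}.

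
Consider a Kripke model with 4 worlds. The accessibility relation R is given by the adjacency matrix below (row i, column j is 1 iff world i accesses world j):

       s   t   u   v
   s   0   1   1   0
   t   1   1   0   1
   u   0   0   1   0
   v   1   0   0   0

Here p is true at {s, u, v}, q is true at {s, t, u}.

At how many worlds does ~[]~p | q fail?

s: ~[]~p is T, q is T. ✓
t: ~[]~p is T, q is T. ✓
u: ~[]~p is T, q is T. ✓
v: ~[]~p is T, q is F. ✓
Satisfying worlds: {s, t, u, v}.
So ~[]~p | q fails at the other 0 worlds.

0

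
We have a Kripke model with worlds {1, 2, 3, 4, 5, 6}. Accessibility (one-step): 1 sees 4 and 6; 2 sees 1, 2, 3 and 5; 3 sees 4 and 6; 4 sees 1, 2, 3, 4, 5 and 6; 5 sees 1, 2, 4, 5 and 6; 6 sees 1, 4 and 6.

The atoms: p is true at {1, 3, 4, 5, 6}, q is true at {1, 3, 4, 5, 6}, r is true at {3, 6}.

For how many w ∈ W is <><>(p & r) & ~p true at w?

1

1: <><>(p & r) is T, ~p is F. ✗
2: <><>(p & r) is T, ~p is T. ✓
3: <><>(p & r) is T, ~p is F. ✗
4: <><>(p & r) is T, ~p is F. ✗
5: <><>(p & r) is T, ~p is F. ✗
6: <><>(p & r) is T, ~p is F. ✗
Satisfying worlds: {2}.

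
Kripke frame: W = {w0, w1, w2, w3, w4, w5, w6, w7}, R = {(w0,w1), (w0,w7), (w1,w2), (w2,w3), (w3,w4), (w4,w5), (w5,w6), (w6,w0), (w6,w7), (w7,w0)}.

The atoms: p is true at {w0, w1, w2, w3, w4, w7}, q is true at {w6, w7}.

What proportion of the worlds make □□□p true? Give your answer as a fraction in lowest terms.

3/4

w0: successors {w1, w7}; □□p there: w1:T, w7:T. ✓
w1: successors {w2}; □□p there: w2:T. ✓
w2: successors {w3}; □□p there: w3:F. ✗
w3: successors {w4}; □□p there: w4:F. ✗
w4: successors {w5}; □□p there: w5:T. ✓
w5: successors {w6}; □□p there: w6:T. ✓
w6: successors {w0, w7}; □□p there: w0:T, w7:T. ✓
w7: successors {w0}; □□p there: w0:T. ✓
That's 6 of 8 worlds, so 6/8 = 3/4.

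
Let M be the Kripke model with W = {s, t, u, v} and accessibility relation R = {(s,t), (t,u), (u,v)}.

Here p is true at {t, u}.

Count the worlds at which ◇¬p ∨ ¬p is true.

3

s: ◇¬p is F, ¬p is T. ✓
t: ◇¬p is F, ¬p is F. ✗
u: ◇¬p is T, ¬p is F. ✓
v: ◇¬p is F, ¬p is T. ✓
Satisfying worlds: {s, u, v}.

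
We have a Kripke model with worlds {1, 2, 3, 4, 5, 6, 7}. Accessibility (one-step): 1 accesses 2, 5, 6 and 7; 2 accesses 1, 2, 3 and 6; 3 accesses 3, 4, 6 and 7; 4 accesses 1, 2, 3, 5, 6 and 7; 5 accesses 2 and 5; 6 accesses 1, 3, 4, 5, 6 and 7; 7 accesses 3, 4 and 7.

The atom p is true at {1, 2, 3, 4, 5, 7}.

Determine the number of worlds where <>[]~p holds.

1: successors {2, 5, 6, 7}; []~p there: 2:F, 5:F, 6:F, 7:F. ✗
2: successors {1, 2, 3, 6}; []~p there: 1:F, 2:F, 3:F, 6:F. ✗
3: successors {3, 4, 6, 7}; []~p there: 3:F, 4:F, 6:F, 7:F. ✗
4: successors {1, 2, 3, 5, 6, 7}; []~p there: 1:F, 2:F, 3:F, 5:F, 6:F, 7:F. ✗
5: successors {2, 5}; []~p there: 2:F, 5:F. ✗
6: successors {1, 3, 4, 5, 6, 7}; []~p there: 1:F, 3:F, 4:F, 5:F, 6:F, 7:F. ✗
7: successors {3, 4, 7}; []~p there: 3:F, 4:F, 7:F. ✗
Satisfying worlds: ∅.

0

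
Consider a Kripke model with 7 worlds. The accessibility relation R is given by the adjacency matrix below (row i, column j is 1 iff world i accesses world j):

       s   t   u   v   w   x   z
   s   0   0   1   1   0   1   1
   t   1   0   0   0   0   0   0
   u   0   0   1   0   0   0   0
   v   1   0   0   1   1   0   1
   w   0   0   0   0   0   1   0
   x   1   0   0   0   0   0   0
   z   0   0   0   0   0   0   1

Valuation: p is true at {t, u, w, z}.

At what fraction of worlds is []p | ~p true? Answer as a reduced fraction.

5/7

s: []p is F, ~p is T. ✓
t: []p is F, ~p is F. ✗
u: []p is T, ~p is F. ✓
v: []p is F, ~p is T. ✓
w: []p is F, ~p is F. ✗
x: []p is F, ~p is T. ✓
z: []p is T, ~p is F. ✓
That's 5 of 7 worlds, so 5/7.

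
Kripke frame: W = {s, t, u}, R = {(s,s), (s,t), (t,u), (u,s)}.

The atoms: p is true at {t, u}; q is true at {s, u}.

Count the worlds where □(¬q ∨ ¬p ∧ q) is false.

1

s: successors {s, t}; ¬q ∨ ¬p ∧ q there: s:T, t:T. ✓
t: successors {u}; ¬q ∨ ¬p ∧ q there: u:F. ✗
u: successors {s}; ¬q ∨ ¬p ∧ q there: s:T. ✓
Satisfying worlds: {s, u}.
So □(¬q ∨ ¬p ∧ q) fails at the other 1 world.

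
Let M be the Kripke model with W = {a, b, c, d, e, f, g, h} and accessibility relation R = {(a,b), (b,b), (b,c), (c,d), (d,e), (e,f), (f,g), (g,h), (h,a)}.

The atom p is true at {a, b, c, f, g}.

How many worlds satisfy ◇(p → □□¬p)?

5

a: successors {b}; p → □□¬p there: b:F. ✗
b: successors {b, c}; p → □□¬p there: b:F, c:T. ✓
c: successors {d}; p → □□¬p there: d:T. ✓
d: successors {e}; p → □□¬p there: e:T. ✓
e: successors {f}; p → □□¬p there: f:T. ✓
f: successors {g}; p → □□¬p there: g:F. ✗
g: successors {h}; p → □□¬p there: h:T. ✓
h: successors {a}; p → □□¬p there: a:F. ✗
Satisfying worlds: {b, c, d, e, g}.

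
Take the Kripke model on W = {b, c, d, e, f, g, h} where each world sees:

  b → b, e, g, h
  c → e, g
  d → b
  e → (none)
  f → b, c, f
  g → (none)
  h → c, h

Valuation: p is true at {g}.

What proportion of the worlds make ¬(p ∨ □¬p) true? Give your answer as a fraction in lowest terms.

b: p ∨ □¬p is F. ✓
c: p ∨ □¬p is F. ✓
d: p ∨ □¬p is T. ✗
e: p ∨ □¬p is T. ✗
f: p ∨ □¬p is T. ✗
g: p ∨ □¬p is T. ✗
h: p ∨ □¬p is T. ✗
That's 2 of 7 worlds, so 2/7.

2/7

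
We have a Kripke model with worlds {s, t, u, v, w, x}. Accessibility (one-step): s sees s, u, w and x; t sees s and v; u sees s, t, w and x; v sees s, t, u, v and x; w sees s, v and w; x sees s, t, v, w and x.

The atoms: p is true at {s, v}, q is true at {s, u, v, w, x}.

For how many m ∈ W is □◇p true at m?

s: successors {s, u, w, x}; ◇p there: s:T, u:T, w:T, x:T. ✓
t: successors {s, v}; ◇p there: s:T, v:T. ✓
u: successors {s, t, w, x}; ◇p there: s:T, t:T, w:T, x:T. ✓
v: successors {s, t, u, v, x}; ◇p there: s:T, t:T, u:T, v:T, x:T. ✓
w: successors {s, v, w}; ◇p there: s:T, v:T, w:T. ✓
x: successors {s, t, v, w, x}; ◇p there: s:T, t:T, v:T, w:T, x:T. ✓
Satisfying worlds: {s, t, u, v, w, x}.

6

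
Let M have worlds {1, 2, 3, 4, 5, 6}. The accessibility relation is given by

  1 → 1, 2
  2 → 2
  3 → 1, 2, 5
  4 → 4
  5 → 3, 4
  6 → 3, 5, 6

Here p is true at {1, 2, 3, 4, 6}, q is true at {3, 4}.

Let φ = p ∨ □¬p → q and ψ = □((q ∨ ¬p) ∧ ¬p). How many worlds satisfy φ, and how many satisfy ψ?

3 and 0

For p ∨ □¬p → q:
1: p ∨ □¬p is T, q is F. ✗
2: p ∨ □¬p is T, q is F. ✗
3: p ∨ □¬p is T, q is T. ✓
4: p ∨ □¬p is T, q is T. ✓
5: p ∨ □¬p is F, q is F. ✓
6: p ∨ □¬p is T, q is F. ✗
— 3 worlds.
For □((q ∨ ¬p) ∧ ¬p):
1: successors {1, 2}; (q ∨ ¬p) ∧ ¬p there: 1:F, 2:F. ✗
2: successors {2}; (q ∨ ¬p) ∧ ¬p there: 2:F. ✗
3: successors {1, 2, 5}; (q ∨ ¬p) ∧ ¬p there: 1:F, 2:F, 5:T. ✗
4: successors {4}; (q ∨ ¬p) ∧ ¬p there: 4:F. ✗
5: successors {3, 4}; (q ∨ ¬p) ∧ ¬p there: 3:F, 4:F. ✗
6: successors {3, 5, 6}; (q ∨ ¬p) ∧ ¬p there: 3:F, 5:T, 6:F. ✗
— 0 worlds.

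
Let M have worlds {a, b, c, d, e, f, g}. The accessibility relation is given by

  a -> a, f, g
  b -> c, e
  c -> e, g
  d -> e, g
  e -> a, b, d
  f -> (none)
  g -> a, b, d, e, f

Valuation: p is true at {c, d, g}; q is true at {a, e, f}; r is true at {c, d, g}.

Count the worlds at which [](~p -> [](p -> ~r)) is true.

1

a: successors {a, f, g}; ~p -> [](p -> ~r) there: a:F, f:T, g:T. ✗
b: successors {c, e}; ~p -> [](p -> ~r) there: c:T, e:F. ✗
c: successors {e, g}; ~p -> [](p -> ~r) there: e:F, g:T. ✗
d: successors {e, g}; ~p -> [](p -> ~r) there: e:F, g:T. ✗
e: successors {a, b, d}; ~p -> [](p -> ~r) there: a:F, b:F, d:T. ✗
f: no successors, so [](~p -> [](p -> ~r)) holds vacuously. ✓
g: successors {a, b, d, e, f}; ~p -> [](p -> ~r) there: a:F, b:F, d:T, e:F, f:T. ✗
Satisfying worlds: {f}.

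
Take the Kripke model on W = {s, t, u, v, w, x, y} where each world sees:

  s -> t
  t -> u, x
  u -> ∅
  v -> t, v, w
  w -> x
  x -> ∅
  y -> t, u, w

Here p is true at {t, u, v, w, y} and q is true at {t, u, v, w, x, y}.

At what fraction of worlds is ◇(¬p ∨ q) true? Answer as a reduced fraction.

5/7

s: successors {t}; ¬p ∨ q there: t:T. ✓
t: successors {u, x}; ¬p ∨ q there: u:T, x:T. ✓
u: no successors, so ◇(¬p ∨ q) fails. ✗
v: successors {t, v, w}; ¬p ∨ q there: t:T, v:T, w:T. ✓
w: successors {x}; ¬p ∨ q there: x:T. ✓
x: no successors, so ◇(¬p ∨ q) fails. ✗
y: successors {t, u, w}; ¬p ∨ q there: t:T, u:T, w:T. ✓
That's 5 of 7 worlds, so 5/7.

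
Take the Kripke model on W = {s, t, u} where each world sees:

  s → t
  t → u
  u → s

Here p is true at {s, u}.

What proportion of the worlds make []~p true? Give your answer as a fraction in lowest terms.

s: successors {t}; ~p there: t:T. ✓
t: successors {u}; ~p there: u:F. ✗
u: successors {s}; ~p there: s:F. ✗
That's 1 of 3 worlds, so 1/3.

1/3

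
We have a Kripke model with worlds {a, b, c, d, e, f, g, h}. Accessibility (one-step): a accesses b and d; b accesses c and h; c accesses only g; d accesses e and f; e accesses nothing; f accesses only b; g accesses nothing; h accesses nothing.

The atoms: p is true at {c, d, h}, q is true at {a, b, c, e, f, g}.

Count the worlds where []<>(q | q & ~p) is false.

3

a: successors {b, d}; <>(q | q & ~p) there: b:T, d:T. ✓
b: successors {c, h}; <>(q | q & ~p) there: c:T, h:F. ✗
c: successors {g}; <>(q | q & ~p) there: g:F. ✗
d: successors {e, f}; <>(q | q & ~p) there: e:F, f:T. ✗
e: no successors, so []<>(q | q & ~p) holds vacuously. ✓
f: successors {b}; <>(q | q & ~p) there: b:T. ✓
g: no successors, so []<>(q | q & ~p) holds vacuously. ✓
h: no successors, so []<>(q | q & ~p) holds vacuously. ✓
Satisfying worlds: {a, e, f, g, h}.
So []<>(q | q & ~p) fails at the other 3 worlds.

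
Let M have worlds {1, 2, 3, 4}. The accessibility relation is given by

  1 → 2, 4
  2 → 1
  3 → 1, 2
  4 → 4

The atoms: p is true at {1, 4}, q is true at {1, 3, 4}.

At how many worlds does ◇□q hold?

1: successors {2, 4}; □q there: 2:T, 4:T. ✓
2: successors {1}; □q there: 1:F. ✗
3: successors {1, 2}; □q there: 1:F, 2:T. ✓
4: successors {4}; □q there: 4:T. ✓
Satisfying worlds: {1, 3, 4}.

3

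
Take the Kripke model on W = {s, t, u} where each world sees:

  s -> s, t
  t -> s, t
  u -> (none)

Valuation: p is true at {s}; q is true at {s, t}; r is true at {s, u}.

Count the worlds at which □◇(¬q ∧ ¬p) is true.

s: successors {s, t}; ◇(¬q ∧ ¬p) there: s:F, t:F. ✗
t: successors {s, t}; ◇(¬q ∧ ¬p) there: s:F, t:F. ✗
u: no successors, so □◇(¬q ∧ ¬p) holds vacuously. ✓
Satisfying worlds: {u}.

1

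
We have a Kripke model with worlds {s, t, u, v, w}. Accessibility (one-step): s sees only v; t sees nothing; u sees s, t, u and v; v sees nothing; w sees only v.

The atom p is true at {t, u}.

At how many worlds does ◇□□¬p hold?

3

s: successors {v}; □□¬p there: v:T. ✓
t: no successors, so ◇□□¬p fails. ✗
u: successors {s, t, u, v}; □□¬p there: s:T, t:T, u:F, v:T. ✓
v: no successors, so ◇□□¬p fails. ✗
w: successors {v}; □□¬p there: v:T. ✓
Satisfying worlds: {s, u, w}.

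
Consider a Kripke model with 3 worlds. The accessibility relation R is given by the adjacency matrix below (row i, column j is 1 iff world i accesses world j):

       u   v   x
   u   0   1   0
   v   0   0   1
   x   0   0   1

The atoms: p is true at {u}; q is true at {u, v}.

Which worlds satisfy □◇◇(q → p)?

{u, v, x}

u: successors {v}; ◇◇(q → p) there: v:T. ✓
v: successors {x}; ◇◇(q → p) there: x:T. ✓
x: successors {x}; ◇◇(q → p) there: x:T. ✓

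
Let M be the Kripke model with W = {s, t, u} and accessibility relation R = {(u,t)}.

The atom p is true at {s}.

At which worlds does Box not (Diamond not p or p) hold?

s: no successors, so Box not (Diamond not p or p) holds vacuously. ✓
t: no successors, so Box not (Diamond not p or p) holds vacuously. ✓
u: successors {t}; not (Diamond not p or p) there: t:T. ✓

{s, t, u}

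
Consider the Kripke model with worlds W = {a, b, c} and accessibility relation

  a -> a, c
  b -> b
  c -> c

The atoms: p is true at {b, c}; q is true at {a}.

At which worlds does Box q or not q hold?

a: Box q is F, not q is F. ✗
b: Box q is F, not q is T. ✓
c: Box q is F, not q is T. ✓

{b, c}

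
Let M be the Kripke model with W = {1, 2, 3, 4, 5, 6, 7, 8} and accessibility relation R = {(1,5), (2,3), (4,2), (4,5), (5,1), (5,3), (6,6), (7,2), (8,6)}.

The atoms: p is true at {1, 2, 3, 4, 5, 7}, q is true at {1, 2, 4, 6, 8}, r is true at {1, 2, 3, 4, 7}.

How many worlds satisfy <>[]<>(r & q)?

2

1: successors {5}; []<>(r & q) there: 5:F. ✗
2: successors {3}; []<>(r & q) there: 3:T. ✓
3: no successors, so <>[]<>(r & q) fails. ✗
4: successors {2, 5}; []<>(r & q) there: 2:F, 5:F. ✗
5: successors {1, 3}; []<>(r & q) there: 1:T, 3:T. ✓
6: successors {6}; []<>(r & q) there: 6:F. ✗
7: successors {2}; []<>(r & q) there: 2:F. ✗
8: successors {6}; []<>(r & q) there: 6:F. ✗
Satisfying worlds: {2, 5}.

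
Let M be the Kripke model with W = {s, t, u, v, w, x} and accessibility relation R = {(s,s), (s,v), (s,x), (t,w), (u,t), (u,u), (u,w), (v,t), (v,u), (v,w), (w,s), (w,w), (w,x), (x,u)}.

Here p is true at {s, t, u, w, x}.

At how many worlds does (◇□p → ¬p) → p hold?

5

s: ◇□p → ¬p is F, p is T. ✓
t: ◇□p → ¬p is F, p is T. ✓
u: ◇□p → ¬p is F, p is T. ✓
v: ◇□p → ¬p is T, p is F. ✗
w: ◇□p → ¬p is F, p is T. ✓
x: ◇□p → ¬p is F, p is T. ✓
Satisfying worlds: {s, t, u, w, x}.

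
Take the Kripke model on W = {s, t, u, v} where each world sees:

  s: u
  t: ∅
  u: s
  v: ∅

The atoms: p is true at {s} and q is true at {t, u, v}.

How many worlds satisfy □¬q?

3

s: successors {u}; ¬q there: u:F. ✗
t: no successors, so □¬q holds vacuously. ✓
u: successors {s}; ¬q there: s:T. ✓
v: no successors, so □¬q holds vacuously. ✓
Satisfying worlds: {t, u, v}.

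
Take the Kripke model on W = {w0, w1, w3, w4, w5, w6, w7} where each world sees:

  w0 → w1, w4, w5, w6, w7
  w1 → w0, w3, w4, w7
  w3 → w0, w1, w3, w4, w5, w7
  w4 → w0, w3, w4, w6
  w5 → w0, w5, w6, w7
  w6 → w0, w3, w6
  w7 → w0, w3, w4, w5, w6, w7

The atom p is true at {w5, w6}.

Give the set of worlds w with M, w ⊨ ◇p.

{w0, w3, w4, w5, w6, w7}

w0: successors {w1, w4, w5, w6, w7}; p there: w1:F, w4:F, w5:T, w6:T, w7:F. ✓
w1: successors {w0, w3, w4, w7}; p there: w0:F, w3:F, w4:F, w7:F. ✗
w3: successors {w0, w1, w3, w4, w5, w7}; p there: w0:F, w1:F, w3:F, w4:F, w5:T, w7:F. ✓
w4: successors {w0, w3, w4, w6}; p there: w0:F, w3:F, w4:F, w6:T. ✓
w5: successors {w0, w5, w6, w7}; p there: w0:F, w5:T, w6:T, w7:F. ✓
w6: successors {w0, w3, w6}; p there: w0:F, w3:F, w6:T. ✓
w7: successors {w0, w3, w4, w5, w6, w7}; p there: w0:F, w3:F, w4:F, w5:T, w6:T, w7:F. ✓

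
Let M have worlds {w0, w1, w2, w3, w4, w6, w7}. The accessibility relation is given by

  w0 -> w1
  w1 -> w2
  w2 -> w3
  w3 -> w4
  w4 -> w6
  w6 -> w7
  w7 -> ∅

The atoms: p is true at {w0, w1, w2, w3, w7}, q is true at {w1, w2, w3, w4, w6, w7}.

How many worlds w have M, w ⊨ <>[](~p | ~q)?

3

w0: successors {w1}; [](~p | ~q) there: w1:F. ✗
w1: successors {w2}; [](~p | ~q) there: w2:F. ✗
w2: successors {w3}; [](~p | ~q) there: w3:T. ✓
w3: successors {w4}; [](~p | ~q) there: w4:T. ✓
w4: successors {w6}; [](~p | ~q) there: w6:F. ✗
w6: successors {w7}; [](~p | ~q) there: w7:T. ✓
w7: no successors, so <>[](~p | ~q) fails. ✗
Satisfying worlds: {w2, w3, w6}.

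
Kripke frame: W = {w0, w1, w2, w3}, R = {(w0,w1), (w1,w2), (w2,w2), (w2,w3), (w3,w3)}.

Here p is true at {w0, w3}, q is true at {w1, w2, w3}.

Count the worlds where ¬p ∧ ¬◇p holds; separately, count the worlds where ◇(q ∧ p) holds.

1 and 2

For ¬p ∧ ¬◇p:
w0: ¬p is F, ¬◇p is T. ✗
w1: ¬p is T, ¬◇p is T. ✓
w2: ¬p is T, ¬◇p is F. ✗
w3: ¬p is F, ¬◇p is F. ✗
— 1 world.
For ◇(q ∧ p):
w0: successors {w1}; q ∧ p there: w1:F. ✗
w1: successors {w2}; q ∧ p there: w2:F. ✗
w2: successors {w2, w3}; q ∧ p there: w2:F, w3:T. ✓
w3: successors {w3}; q ∧ p there: w3:T. ✓
— 2 worlds.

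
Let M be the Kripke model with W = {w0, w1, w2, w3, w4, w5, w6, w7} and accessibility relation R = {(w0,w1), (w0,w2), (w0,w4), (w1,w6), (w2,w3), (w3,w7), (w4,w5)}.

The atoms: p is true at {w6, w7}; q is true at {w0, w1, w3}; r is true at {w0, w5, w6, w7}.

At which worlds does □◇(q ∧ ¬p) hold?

w0: successors {w1, w2, w4}; ◇(q ∧ ¬p) there: w1:F, w2:T, w4:F. ✗
w1: successors {w6}; ◇(q ∧ ¬p) there: w6:F. ✗
w2: successors {w3}; ◇(q ∧ ¬p) there: w3:F. ✗
w3: successors {w7}; ◇(q ∧ ¬p) there: w7:F. ✗
w4: successors {w5}; ◇(q ∧ ¬p) there: w5:F. ✗
w5: no successors, so □◇(q ∧ ¬p) holds vacuously. ✓
w6: no successors, so □◇(q ∧ ¬p) holds vacuously. ✓
w7: no successors, so □◇(q ∧ ¬p) holds vacuously. ✓

{w5, w6, w7}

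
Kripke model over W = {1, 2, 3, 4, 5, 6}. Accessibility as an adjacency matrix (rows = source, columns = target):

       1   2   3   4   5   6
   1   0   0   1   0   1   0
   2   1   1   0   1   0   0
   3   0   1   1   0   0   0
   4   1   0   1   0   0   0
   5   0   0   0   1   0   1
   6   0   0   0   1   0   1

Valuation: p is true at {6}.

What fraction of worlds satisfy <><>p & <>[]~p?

1: <><>p is T, <>[]~p is T. ✓
2: <><>p is F, <>[]~p is T. ✗
3: <><>p is F, <>[]~p is T. ✗
4: <><>p is F, <>[]~p is T. ✗
5: <><>p is T, <>[]~p is T. ✓
6: <><>p is T, <>[]~p is T. ✓
That's 3 of 6 worlds, so 3/6 = 1/2.

1/2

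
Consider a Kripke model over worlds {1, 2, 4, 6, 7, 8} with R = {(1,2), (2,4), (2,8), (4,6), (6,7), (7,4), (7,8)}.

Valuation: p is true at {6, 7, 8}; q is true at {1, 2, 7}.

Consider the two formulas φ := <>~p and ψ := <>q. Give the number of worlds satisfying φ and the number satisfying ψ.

3 and 2

For <>~p:
1: successors {2}; ~p there: 2:T. ✓
2: successors {4, 8}; ~p there: 4:T, 8:F. ✓
4: successors {6}; ~p there: 6:F. ✗
6: successors {7}; ~p there: 7:F. ✗
7: successors {4, 8}; ~p there: 4:T, 8:F. ✓
8: no successors, so <>~p fails. ✗
— 3 worlds.
For <>q:
1: successors {2}; q there: 2:T. ✓
2: successors {4, 8}; q there: 4:F, 8:F. ✗
4: successors {6}; q there: 6:F. ✗
6: successors {7}; q there: 7:T. ✓
7: successors {4, 8}; q there: 4:F, 8:F. ✗
8: no successors, so <>q fails. ✗
— 2 worlds.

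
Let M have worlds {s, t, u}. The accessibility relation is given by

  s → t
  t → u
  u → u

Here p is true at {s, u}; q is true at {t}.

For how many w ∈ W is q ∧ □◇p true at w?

s: q is F, □◇p is T. ✗
t: q is T, □◇p is T. ✓
u: q is F, □◇p is T. ✗
Satisfying worlds: {t}.

1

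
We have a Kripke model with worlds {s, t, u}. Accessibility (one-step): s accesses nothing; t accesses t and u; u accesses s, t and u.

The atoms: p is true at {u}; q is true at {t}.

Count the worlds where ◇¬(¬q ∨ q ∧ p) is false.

1

s: no successors, so ◇¬(¬q ∨ q ∧ p) fails. ✗
t: successors {t, u}; ¬(¬q ∨ q ∧ p) there: t:T, u:F. ✓
u: successors {s, t, u}; ¬(¬q ∨ q ∧ p) there: s:F, t:T, u:F. ✓
Satisfying worlds: {t, u}.
So ◇¬(¬q ∨ q ∧ p) fails at the other 1 world.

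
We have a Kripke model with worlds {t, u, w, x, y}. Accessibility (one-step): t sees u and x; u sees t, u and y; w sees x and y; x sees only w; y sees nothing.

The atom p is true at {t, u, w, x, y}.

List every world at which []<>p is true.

{t, x, y}

t: successors {u, x}; <>p there: u:T, x:T. ✓
u: successors {t, u, y}; <>p there: t:T, u:T, y:F. ✗
w: successors {x, y}; <>p there: x:T, y:F. ✗
x: successors {w}; <>p there: w:T. ✓
y: no successors, so []<>p holds vacuously. ✓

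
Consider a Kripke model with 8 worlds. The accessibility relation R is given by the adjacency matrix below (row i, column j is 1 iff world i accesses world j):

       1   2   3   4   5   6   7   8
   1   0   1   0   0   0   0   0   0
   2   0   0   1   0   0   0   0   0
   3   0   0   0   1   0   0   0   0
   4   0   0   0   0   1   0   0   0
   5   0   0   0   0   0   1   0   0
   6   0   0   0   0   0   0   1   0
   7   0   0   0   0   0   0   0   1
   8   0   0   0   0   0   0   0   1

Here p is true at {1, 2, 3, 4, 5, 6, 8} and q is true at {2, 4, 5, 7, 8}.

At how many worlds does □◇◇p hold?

1: successors {2}; ◇◇p there: 2:T. ✓
2: successors {3}; ◇◇p there: 3:T. ✓
3: successors {4}; ◇◇p there: 4:T. ✓
4: successors {5}; ◇◇p there: 5:F. ✗
5: successors {6}; ◇◇p there: 6:T. ✓
6: successors {7}; ◇◇p there: 7:T. ✓
7: successors {8}; ◇◇p there: 8:T. ✓
8: successors {8}; ◇◇p there: 8:T. ✓
Satisfying worlds: {1, 2, 3, 5, 6, 7, 8}.

7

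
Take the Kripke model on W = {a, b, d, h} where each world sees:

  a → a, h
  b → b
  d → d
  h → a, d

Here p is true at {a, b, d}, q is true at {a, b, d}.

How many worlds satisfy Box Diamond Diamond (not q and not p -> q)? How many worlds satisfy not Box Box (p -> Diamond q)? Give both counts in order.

For Box Diamond Diamond (not q and not p -> q):
a: successors {a, h}; Diamond Diamond (not q and not p -> q) there: a:T, h:T. ✓
b: successors {b}; Diamond Diamond (not q and not p -> q) there: b:T. ✓
d: successors {d}; Diamond Diamond (not q and not p -> q) there: d:T. ✓
h: successors {a, d}; Diamond Diamond (not q and not p -> q) there: a:T, d:T. ✓
— 4 worlds.
For not Box Box (p -> Diamond q):
a: Box Box (p -> Diamond q) is T. ✗
b: Box Box (p -> Diamond q) is T. ✗
d: Box Box (p -> Diamond q) is T. ✗
h: Box Box (p -> Diamond q) is T. ✗
— 0 worlds.

4 and 0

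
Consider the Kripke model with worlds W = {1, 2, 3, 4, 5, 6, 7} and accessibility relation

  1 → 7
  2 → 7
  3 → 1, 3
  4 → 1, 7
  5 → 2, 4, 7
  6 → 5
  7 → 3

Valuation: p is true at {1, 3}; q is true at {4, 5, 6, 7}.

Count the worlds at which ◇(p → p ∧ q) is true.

1: successors {7}; p → p ∧ q there: 7:T. ✓
2: successors {7}; p → p ∧ q there: 7:T. ✓
3: successors {1, 3}; p → p ∧ q there: 1:F, 3:F. ✗
4: successors {1, 7}; p → p ∧ q there: 1:F, 7:T. ✓
5: successors {2, 4, 7}; p → p ∧ q there: 2:T, 4:T, 7:T. ✓
6: successors {5}; p → p ∧ q there: 5:T. ✓
7: successors {3}; p → p ∧ q there: 3:F. ✗
Satisfying worlds: {1, 2, 4, 5, 6}.

5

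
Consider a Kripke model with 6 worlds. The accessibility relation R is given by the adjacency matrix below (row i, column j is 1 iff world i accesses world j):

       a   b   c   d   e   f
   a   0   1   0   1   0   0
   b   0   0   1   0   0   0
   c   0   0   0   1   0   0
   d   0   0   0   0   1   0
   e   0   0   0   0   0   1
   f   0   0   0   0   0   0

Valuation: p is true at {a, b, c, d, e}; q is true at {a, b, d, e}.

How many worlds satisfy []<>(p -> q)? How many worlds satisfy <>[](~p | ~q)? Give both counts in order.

4 and 3

For []<>(p -> q):
a: successors {b, d}; <>(p -> q) there: b:F, d:T. ✗
b: successors {c}; <>(p -> q) there: c:T. ✓
c: successors {d}; <>(p -> q) there: d:T. ✓
d: successors {e}; <>(p -> q) there: e:T. ✓
e: successors {f}; <>(p -> q) there: f:F. ✗
f: no successors, so []<>(p -> q) holds vacuously. ✓
— 4 worlds.
For <>[](~p | ~q):
a: successors {b, d}; [](~p | ~q) there: b:T, d:F. ✓
b: successors {c}; [](~p | ~q) there: c:F. ✗
c: successors {d}; [](~p | ~q) there: d:F. ✗
d: successors {e}; [](~p | ~q) there: e:T. ✓
e: successors {f}; [](~p | ~q) there: f:T. ✓
f: no successors, so <>[](~p | ~q) fails. ✗
— 3 worlds.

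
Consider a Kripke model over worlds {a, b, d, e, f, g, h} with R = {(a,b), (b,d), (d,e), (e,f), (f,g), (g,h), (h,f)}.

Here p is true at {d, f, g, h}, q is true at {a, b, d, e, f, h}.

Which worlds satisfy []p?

a: successors {b}; p there: b:F. ✗
b: successors {d}; p there: d:T. ✓
d: successors {e}; p there: e:F. ✗
e: successors {f}; p there: f:T. ✓
f: successors {g}; p there: g:T. ✓
g: successors {h}; p there: h:T. ✓
h: successors {f}; p there: f:T. ✓

{b, e, f, g, h}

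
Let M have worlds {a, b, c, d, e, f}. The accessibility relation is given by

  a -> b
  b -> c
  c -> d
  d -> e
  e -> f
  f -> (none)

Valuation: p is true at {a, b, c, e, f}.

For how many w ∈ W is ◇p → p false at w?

1

a: ◇p is T, p is T. ✓
b: ◇p is T, p is T. ✓
c: ◇p is F, p is T. ✓
d: ◇p is T, p is F. ✗
e: ◇p is T, p is T. ✓
f: ◇p is F, p is T. ✓
Satisfying worlds: {a, b, c, e, f}.
So ◇p → p fails at the other 1 world.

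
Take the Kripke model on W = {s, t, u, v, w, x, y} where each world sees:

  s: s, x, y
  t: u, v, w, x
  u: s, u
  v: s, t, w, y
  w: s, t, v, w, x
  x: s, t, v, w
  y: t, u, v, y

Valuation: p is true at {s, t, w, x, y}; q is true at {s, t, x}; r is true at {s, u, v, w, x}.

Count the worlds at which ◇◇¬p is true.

7

s: successors {s, x, y}; ◇¬p there: s:F, x:T, y:T. ✓
t: successors {u, v, w, x}; ◇¬p there: u:T, v:F, w:T, x:T. ✓
u: successors {s, u}; ◇¬p there: s:F, u:T. ✓
v: successors {s, t, w, y}; ◇¬p there: s:F, t:T, w:T, y:T. ✓
w: successors {s, t, v, w, x}; ◇¬p there: s:F, t:T, v:F, w:T, x:T. ✓
x: successors {s, t, v, w}; ◇¬p there: s:F, t:T, v:F, w:T. ✓
y: successors {t, u, v, y}; ◇¬p there: t:T, u:T, v:F, y:T. ✓
Satisfying worlds: {s, t, u, v, w, x, y}.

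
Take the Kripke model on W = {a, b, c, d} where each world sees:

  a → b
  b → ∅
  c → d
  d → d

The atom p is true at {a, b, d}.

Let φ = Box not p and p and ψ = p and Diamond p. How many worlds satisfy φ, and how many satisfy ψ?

1 and 2

For Box not p and p:
a: Box not p is F, p is T. ✗
b: Box not p is T, p is T. ✓
c: Box not p is F, p is F. ✗
d: Box not p is F, p is T. ✗
— 1 world.
For p and Diamond p:
a: p is T, Diamond p is T. ✓
b: p is T, Diamond p is F. ✗
c: p is F, Diamond p is T. ✗
d: p is T, Diamond p is T. ✓
— 2 worlds.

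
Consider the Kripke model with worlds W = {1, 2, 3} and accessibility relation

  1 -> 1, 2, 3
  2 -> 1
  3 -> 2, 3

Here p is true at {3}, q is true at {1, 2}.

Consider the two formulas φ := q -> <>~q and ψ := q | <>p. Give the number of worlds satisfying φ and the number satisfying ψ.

For q -> <>~q:
1: q is T, <>~q is T. ✓
2: q is T, <>~q is F. ✗
3: q is F, <>~q is T. ✓
— 2 worlds.
For q | <>p:
1: q is T, <>p is T. ✓
2: q is T, <>p is F. ✓
3: q is F, <>p is T. ✓
— 3 worlds.

2 and 3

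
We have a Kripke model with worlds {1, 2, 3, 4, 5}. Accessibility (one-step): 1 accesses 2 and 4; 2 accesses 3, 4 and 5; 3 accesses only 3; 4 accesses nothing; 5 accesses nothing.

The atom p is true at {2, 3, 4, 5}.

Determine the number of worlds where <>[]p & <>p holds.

1: <>[]p is T, <>p is T. ✓
2: <>[]p is T, <>p is T. ✓
3: <>[]p is T, <>p is T. ✓
4: <>[]p is F, <>p is F. ✗
5: <>[]p is F, <>p is F. ✗
Satisfying worlds: {1, 2, 3}.

3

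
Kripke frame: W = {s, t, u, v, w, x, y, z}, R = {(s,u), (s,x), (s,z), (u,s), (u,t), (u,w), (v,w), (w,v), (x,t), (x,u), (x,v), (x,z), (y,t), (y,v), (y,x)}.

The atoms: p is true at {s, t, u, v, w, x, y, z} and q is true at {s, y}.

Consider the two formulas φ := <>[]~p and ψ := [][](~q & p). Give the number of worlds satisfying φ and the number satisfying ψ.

4 and 6

For <>[]~p:
s: successors {u, x, z}; []~p there: u:F, x:F, z:T. ✓
t: no successors, so <>[]~p fails. ✗
u: successors {s, t, w}; []~p there: s:F, t:T, w:F. ✓
v: successors {w}; []~p there: w:F. ✗
w: successors {v}; []~p there: v:F. ✗
x: successors {t, u, v, z}; []~p there: t:T, u:F, v:F, z:T. ✓
y: successors {t, v, x}; []~p there: t:T, v:F, x:F. ✓
z: no successors, so <>[]~p fails. ✗
— 4 worlds.
For [][](~q & p):
s: successors {u, x, z}; [](~q & p) there: u:F, x:T, z:T. ✗
t: no successors, so [][](~q & p) holds vacuously. ✓
u: successors {s, t, w}; [](~q & p) there: s:T, t:T, w:T. ✓
v: successors {w}; [](~q & p) there: w:T. ✓
w: successors {v}; [](~q & p) there: v:T. ✓
x: successors {t, u, v, z}; [](~q & p) there: t:T, u:F, v:T, z:T. ✗
y: successors {t, v, x}; [](~q & p) there: t:T, v:T, x:T. ✓
z: no successors, so [][](~q & p) holds vacuously. ✓
— 6 worlds.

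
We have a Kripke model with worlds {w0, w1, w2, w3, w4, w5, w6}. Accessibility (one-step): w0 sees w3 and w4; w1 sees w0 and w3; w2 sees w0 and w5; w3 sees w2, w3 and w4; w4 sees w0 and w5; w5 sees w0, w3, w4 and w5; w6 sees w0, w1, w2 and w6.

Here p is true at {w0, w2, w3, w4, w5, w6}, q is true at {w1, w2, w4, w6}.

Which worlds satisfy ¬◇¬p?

{w0, w1, w2, w3, w4, w5}

w0: ◇¬p is F. ✓
w1: ◇¬p is F. ✓
w2: ◇¬p is F. ✓
w3: ◇¬p is F. ✓
w4: ◇¬p is F. ✓
w5: ◇¬p is F. ✓
w6: ◇¬p is T. ✗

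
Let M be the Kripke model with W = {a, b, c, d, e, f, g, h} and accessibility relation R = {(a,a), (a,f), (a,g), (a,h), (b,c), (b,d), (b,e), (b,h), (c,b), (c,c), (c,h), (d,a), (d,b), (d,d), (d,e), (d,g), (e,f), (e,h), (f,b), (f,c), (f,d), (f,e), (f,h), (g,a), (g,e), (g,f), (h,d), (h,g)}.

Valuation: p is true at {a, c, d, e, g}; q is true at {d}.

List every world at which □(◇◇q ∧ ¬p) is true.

a: successors {a, f, g, h}; ◇◇q ∧ ¬p there: a:F, f:T, g:F, h:T. ✗
b: successors {c, d, e, h}; ◇◇q ∧ ¬p there: c:F, d:F, e:F, h:T. ✗
c: successors {b, c, h}; ◇◇q ∧ ¬p there: b:T, c:F, h:T. ✗
d: successors {a, b, d, e, g}; ◇◇q ∧ ¬p there: a:F, b:T, d:F, e:F, g:F. ✗
e: successors {f, h}; ◇◇q ∧ ¬p there: f:T, h:T. ✓
f: successors {b, c, d, e, h}; ◇◇q ∧ ¬p there: b:T, c:F, d:F, e:F, h:T. ✗
g: successors {a, e, f}; ◇◇q ∧ ¬p there: a:F, e:F, f:T. ✗
h: successors {d, g}; ◇◇q ∧ ¬p there: d:F, g:F. ✗

{e}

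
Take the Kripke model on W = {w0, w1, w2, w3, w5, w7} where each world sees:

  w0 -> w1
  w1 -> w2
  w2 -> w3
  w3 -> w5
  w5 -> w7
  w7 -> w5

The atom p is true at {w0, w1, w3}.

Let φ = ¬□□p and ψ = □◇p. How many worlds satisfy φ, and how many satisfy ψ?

For ¬□□p:
w0: □□p is F. ✓
w1: □□p is T. ✗
w2: □□p is F. ✓
w3: □□p is F. ✓
w5: □□p is F. ✓
w7: □□p is F. ✓
— 5 worlds.
For □◇p:
w0: successors {w1}; ◇p there: w1:F. ✗
w1: successors {w2}; ◇p there: w2:T. ✓
w2: successors {w3}; ◇p there: w3:F. ✗
w3: successors {w5}; ◇p there: w5:F. ✗
w5: successors {w7}; ◇p there: w7:F. ✗
w7: successors {w5}; ◇p there: w5:F. ✗
— 1 world.

5 and 1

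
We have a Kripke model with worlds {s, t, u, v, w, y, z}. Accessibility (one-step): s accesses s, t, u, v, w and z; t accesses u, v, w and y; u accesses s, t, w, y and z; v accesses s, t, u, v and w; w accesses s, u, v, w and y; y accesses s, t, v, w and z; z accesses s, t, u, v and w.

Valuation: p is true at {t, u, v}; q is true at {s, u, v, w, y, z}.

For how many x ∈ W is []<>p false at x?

0

s: successors {s, t, u, v, w, z}; <>p there: s:T, t:T, u:T, v:T, w:T, z:T. ✓
t: successors {u, v, w, y}; <>p there: u:T, v:T, w:T, y:T. ✓
u: successors {s, t, w, y, z}; <>p there: s:T, t:T, w:T, y:T, z:T. ✓
v: successors {s, t, u, v, w}; <>p there: s:T, t:T, u:T, v:T, w:T. ✓
w: successors {s, u, v, w, y}; <>p there: s:T, u:T, v:T, w:T, y:T. ✓
y: successors {s, t, v, w, z}; <>p there: s:T, t:T, v:T, w:T, z:T. ✓
z: successors {s, t, u, v, w}; <>p there: s:T, t:T, u:T, v:T, w:T. ✓
Satisfying worlds: {s, t, u, v, w, y, z}.
So []<>p fails at the other 0 worlds.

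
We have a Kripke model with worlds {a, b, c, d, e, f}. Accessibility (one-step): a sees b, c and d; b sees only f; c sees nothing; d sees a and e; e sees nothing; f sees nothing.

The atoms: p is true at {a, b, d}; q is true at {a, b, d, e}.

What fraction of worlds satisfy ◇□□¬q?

1/2

a: successors {b, c, d}; □□¬q there: b:T, c:T, d:F. ✓
b: successors {f}; □□¬q there: f:T. ✓
c: no successors, so ◇□□¬q fails. ✗
d: successors {a, e}; □□¬q there: a:F, e:T. ✓
e: no successors, so ◇□□¬q fails. ✗
f: no successors, so ◇□□¬q fails. ✗
That's 3 of 6 worlds, so 3/6 = 1/2.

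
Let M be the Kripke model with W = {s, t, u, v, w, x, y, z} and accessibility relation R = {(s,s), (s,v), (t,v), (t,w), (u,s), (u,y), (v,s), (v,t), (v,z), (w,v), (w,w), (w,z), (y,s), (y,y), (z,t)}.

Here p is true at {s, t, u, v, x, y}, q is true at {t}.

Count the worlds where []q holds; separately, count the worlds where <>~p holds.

For []q:
s: successors {s, v}; q there: s:F, v:F. ✗
t: successors {v, w}; q there: v:F, w:F. ✗
u: successors {s, y}; q there: s:F, y:F. ✗
v: successors {s, t, z}; q there: s:F, t:T, z:F. ✗
w: successors {v, w, z}; q there: v:F, w:F, z:F. ✗
x: no successors, so []q holds vacuously. ✓
y: successors {s, y}; q there: s:F, y:F. ✗
z: successors {t}; q there: t:T. ✓
— 2 worlds.
For <>~p:
s: successors {s, v}; ~p there: s:F, v:F. ✗
t: successors {v, w}; ~p there: v:F, w:T. ✓
u: successors {s, y}; ~p there: s:F, y:F. ✗
v: successors {s, t, z}; ~p there: s:F, t:F, z:T. ✓
w: successors {v, w, z}; ~p there: v:F, w:T, z:T. ✓
x: no successors, so <>~p fails. ✗
y: successors {s, y}; ~p there: s:F, y:F. ✗
z: successors {t}; ~p there: t:F. ✗
— 3 worlds.

2 and 3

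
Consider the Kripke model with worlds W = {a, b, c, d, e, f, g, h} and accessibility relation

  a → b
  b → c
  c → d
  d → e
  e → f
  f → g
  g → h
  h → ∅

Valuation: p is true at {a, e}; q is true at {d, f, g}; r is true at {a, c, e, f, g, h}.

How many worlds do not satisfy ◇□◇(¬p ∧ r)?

4

a: successors {b}; □◇(¬p ∧ r) there: b:F. ✗
b: successors {c}; □◇(¬p ∧ r) there: c:F. ✗
c: successors {d}; □◇(¬p ∧ r) there: d:T. ✓
d: successors {e}; □◇(¬p ∧ r) there: e:T. ✓
e: successors {f}; □◇(¬p ∧ r) there: f:T. ✓
f: successors {g}; □◇(¬p ∧ r) there: g:F. ✗
g: successors {h}; □◇(¬p ∧ r) there: h:T. ✓
h: no successors, so ◇□◇(¬p ∧ r) fails. ✗
Satisfying worlds: {c, d, e, g}.
So ◇□◇(¬p ∧ r) fails at the other 4 worlds.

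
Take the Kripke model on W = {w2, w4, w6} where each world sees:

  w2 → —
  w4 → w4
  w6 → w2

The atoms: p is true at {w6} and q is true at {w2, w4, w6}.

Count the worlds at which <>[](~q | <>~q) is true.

1

w2: no successors, so <>[](~q | <>~q) fails. ✗
w4: successors {w4}; [](~q | <>~q) there: w4:F. ✗
w6: successors {w2}; [](~q | <>~q) there: w2:T. ✓
Satisfying worlds: {w6}.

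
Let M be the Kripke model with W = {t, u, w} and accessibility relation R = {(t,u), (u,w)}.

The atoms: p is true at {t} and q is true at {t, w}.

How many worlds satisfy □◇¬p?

2

t: successors {u}; ◇¬p there: u:T. ✓
u: successors {w}; ◇¬p there: w:F. ✗
w: no successors, so □◇¬p holds vacuously. ✓
Satisfying worlds: {t, w}.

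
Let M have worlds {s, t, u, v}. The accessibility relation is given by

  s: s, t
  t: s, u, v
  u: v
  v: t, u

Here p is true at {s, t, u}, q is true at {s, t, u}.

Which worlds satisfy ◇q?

{s, t, v}

s: successors {s, t}; q there: s:T, t:T. ✓
t: successors {s, u, v}; q there: s:T, u:T, v:F. ✓
u: successors {v}; q there: v:F. ✗
v: successors {t, u}; q there: t:T, u:T. ✓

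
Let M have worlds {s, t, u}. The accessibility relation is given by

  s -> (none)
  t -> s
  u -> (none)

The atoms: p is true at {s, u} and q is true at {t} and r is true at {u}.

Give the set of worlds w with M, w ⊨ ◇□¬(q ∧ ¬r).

{t}

s: no successors, so ◇□¬(q ∧ ¬r) fails. ✗
t: successors {s}; □¬(q ∧ ¬r) there: s:T. ✓
u: no successors, so ◇□¬(q ∧ ¬r) fails. ✗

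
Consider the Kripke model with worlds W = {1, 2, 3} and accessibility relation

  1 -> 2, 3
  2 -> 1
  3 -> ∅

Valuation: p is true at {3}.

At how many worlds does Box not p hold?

1: successors {2, 3}; not p there: 2:T, 3:F. ✗
2: successors {1}; not p there: 1:T. ✓
3: no successors, so Box not p holds vacuously. ✓
Satisfying worlds: {2, 3}.

2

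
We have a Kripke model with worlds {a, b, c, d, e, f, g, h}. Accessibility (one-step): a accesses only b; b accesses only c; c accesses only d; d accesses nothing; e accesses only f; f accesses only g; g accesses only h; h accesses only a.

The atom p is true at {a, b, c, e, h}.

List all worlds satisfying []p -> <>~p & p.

{c, e, f}

a: []p is T, <>~p & p is F. ✗
b: []p is T, <>~p & p is F. ✗
c: []p is F, <>~p & p is T. ✓
d: []p is T, <>~p & p is F. ✗
e: []p is F, <>~p & p is T. ✓
f: []p is F, <>~p & p is F. ✓
g: []p is T, <>~p & p is F. ✗
h: []p is T, <>~p & p is F. ✗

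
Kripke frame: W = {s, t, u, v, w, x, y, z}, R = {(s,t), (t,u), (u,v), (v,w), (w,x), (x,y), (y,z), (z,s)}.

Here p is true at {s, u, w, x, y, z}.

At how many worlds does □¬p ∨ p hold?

s: □¬p is T, p is T. ✓
t: □¬p is F, p is F. ✗
u: □¬p is T, p is T. ✓
v: □¬p is F, p is F. ✗
w: □¬p is F, p is T. ✓
x: □¬p is F, p is T. ✓
y: □¬p is F, p is T. ✓
z: □¬p is F, p is T. ✓
Satisfying worlds: {s, u, w, x, y, z}.

6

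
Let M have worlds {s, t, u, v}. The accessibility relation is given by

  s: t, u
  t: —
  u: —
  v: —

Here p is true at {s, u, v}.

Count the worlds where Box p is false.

s: successors {t, u}; p there: t:F, u:T. ✗
t: no successors, so Box p holds vacuously. ✓
u: no successors, so Box p holds vacuously. ✓
v: no successors, so Box p holds vacuously. ✓
Satisfying worlds: {t, u, v}.
So Box p fails at the other 1 world.

1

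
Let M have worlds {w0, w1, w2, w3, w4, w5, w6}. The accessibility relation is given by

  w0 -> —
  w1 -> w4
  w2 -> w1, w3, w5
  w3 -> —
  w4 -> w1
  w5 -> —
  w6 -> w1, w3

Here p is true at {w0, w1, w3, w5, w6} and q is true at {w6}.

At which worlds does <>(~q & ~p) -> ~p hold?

{w0, w2, w3, w4, w5, w6}

w0: <>(~q & ~p) is F, ~p is F. ✓
w1: <>(~q & ~p) is T, ~p is F. ✗
w2: <>(~q & ~p) is F, ~p is T. ✓
w3: <>(~q & ~p) is F, ~p is F. ✓
w4: <>(~q & ~p) is F, ~p is T. ✓
w5: <>(~q & ~p) is F, ~p is F. ✓
w6: <>(~q & ~p) is F, ~p is F. ✓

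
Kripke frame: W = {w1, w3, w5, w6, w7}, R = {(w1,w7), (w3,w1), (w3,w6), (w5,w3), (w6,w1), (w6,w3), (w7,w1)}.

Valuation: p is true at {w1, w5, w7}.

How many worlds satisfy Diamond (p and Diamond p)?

4

w1: successors {w7}; p and Diamond p there: w7:T. ✓
w3: successors {w1, w6}; p and Diamond p there: w1:T, w6:F. ✓
w5: successors {w3}; p and Diamond p there: w3:F. ✗
w6: successors {w1, w3}; p and Diamond p there: w1:T, w3:F. ✓
w7: successors {w1}; p and Diamond p there: w1:T. ✓
Satisfying worlds: {w1, w3, w6, w7}.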